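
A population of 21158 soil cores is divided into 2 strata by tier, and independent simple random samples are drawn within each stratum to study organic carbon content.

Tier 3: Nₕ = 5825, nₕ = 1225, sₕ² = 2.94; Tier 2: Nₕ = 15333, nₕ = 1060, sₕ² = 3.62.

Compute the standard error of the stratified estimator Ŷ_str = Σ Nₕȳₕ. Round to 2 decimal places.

Var(Ŷ_str) = Σₕ Nₕ²(1 − fₕ)sₕ²/nₕ.
Tier 3: 5825²·(1 − 1225/5825)·2.94/1225 = 64308.
Tier 2: 15333²·(1 − 1060/15333)·3.62/1060 = 747386.26.
Sum = 811694.26.
SE = √(811694.26) = 900.94.

900.94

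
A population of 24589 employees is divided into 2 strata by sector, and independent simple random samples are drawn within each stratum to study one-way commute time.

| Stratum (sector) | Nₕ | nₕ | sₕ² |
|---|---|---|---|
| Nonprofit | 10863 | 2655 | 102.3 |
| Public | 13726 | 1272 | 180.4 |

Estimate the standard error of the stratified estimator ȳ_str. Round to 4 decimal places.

0.2140

Var(ȳ_str) = Σₕ Wₕ²(1 − fₕ)sₕ²/nₕ with Wₕ = Nₕ/N, N = 24589.
Nonprofit: Wₕ = 0.44178291; term = 0.44178291²·(1 − 0.24440762)·102.3/2655 = 0.0056821998.
Public: Wₕ = 0.55821709; term = 0.55821709²·(1 − 0.09267084)·180.4/1272 = 0.0400978.
Sum = 0.04578.
SE = √(0.04578) = 0.2140.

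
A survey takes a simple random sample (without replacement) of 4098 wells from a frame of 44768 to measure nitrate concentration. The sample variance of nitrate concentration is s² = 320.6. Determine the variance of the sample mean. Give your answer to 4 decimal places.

Under SRS without replacement, Var(ȳ) = (1 − f)·s²/n with f = n/N = 4098/44768 = 0.09153860.
Var(ȳ) = (1 − 0.09153860)·320.6/4098 = 0.90846140·0.078233285 = 0.071071919.

0.0711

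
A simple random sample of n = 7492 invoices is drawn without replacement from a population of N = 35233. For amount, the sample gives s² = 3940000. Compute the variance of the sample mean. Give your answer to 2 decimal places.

414.07

Under SRS without replacement, Var(ȳ) = (1 − f)·s²/n with f = n/N = 7492/35233 = 0.21264156.
Var(ȳ) = (1 − 0.21264156)·3940000/7492 = 0.78735844·525.89429 = 414.06731.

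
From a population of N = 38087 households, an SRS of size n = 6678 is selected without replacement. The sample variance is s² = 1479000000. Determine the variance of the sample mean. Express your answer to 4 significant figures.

Under SRS without replacement, Var(ȳ) = (1 − f)·s²/n with f = n/N = 6678/38087 = 0.17533542.
Var(ȳ) = (1 − 0.17533542)·1479000000/6678 = 0.82466458·221473.5 = 182641.35.

182600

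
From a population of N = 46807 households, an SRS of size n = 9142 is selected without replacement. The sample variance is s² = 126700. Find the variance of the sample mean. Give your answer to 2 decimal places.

11.15

Under SRS without replacement, Var(ȳ) = (1 − f)·s²/n with f = n/N = 9142/46807 = 0.19531267.
Var(ȳ) = (1 − 0.19531267)·126700/9142 = 0.80468733·13.859112 = 11.152252.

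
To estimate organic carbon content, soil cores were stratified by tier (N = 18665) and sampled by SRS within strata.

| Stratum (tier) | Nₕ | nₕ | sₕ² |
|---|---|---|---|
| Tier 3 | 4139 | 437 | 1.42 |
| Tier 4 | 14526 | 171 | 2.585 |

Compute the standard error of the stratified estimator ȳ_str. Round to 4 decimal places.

Var(ȳ_str) = Σₕ Wₕ²(1 − fₕ)sₕ²/nₕ with Wₕ = Nₕ/N, N = 18665.
Tier 3: Wₕ = 0.22175194; term = 0.22175194²·(1 − 0.10558106)·1.42/437 = 1.4291663 × 10^-4.
Tier 4: Wₕ = 0.77824806; term = 0.77824806²·(1 − 0.01177200)·2.585/171 = 0.0090481061.
Sum = 0.0091910227.
SE = √(0.0091910227) = 0.0959.

0.0959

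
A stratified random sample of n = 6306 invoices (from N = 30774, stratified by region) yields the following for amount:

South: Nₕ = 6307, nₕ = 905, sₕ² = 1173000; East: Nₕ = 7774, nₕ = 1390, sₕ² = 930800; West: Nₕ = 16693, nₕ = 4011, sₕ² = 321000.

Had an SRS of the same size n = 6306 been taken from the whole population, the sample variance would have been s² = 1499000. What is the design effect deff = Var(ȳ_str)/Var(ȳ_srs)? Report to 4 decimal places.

0.5270

Var(ȳ_str) = Σ Wₕ²(1−fₕ)sₕ²/nₕ with Wₕ = Nₕ/30774:
  South: (6307/30774)²·(1−905/6307)·1173000/905 = 46.629305
  East: (7774/30774)²·(1−1390/7774)·930800/1390 = 35.09224
  West: (16693/30774)²·(1−4011/16693)·321000/4011 = 17.889846
  → Var(ȳ_str) = 99.611391.
Var(ȳ_srs) = (1 − 6306/30774)·1499000/6306 = 189.00017.
deff = 99.611391 / 189.00017 = 0.5270.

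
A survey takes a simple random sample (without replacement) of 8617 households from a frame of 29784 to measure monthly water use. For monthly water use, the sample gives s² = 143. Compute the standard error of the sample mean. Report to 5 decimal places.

0.10860

Under SRS without replacement, Var(ȳ) = (1 − f)·s²/n with f = n/N = 8617/29784 = 0.28931641.
Var(ȳ) = (1 − 0.28931641)·143/8617 = 0.71068359·0.016595103 = 0.011793867.
SE(ȳ) = √(0.011793867) = 0.10860.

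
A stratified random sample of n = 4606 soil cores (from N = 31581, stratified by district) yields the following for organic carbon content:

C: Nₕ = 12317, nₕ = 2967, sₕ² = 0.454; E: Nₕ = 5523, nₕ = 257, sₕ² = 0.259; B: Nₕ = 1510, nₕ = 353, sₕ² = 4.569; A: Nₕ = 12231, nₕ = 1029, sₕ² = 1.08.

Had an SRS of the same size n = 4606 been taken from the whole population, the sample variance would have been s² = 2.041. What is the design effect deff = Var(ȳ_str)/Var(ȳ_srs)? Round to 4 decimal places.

Var(ȳ_str) = Σ Wₕ²(1−fₕ)sₕ²/nₕ with Wₕ = Nₕ/31581:
  C: (12317/31581)²·(1−2967/12317)·0.454/2967 = 1.7668639 × 10^-5
  E: (5523/31581)²·(1−257/5523)·0.259/257 = 2.9388051 × 10^-5
  B: (1510/31581)²·(1−353/1510)·4.569/353 = 2.2672792 × 10^-5
  A: (12231/31581)²·(1−1029/12231)·1.08/1029 = 1.4418303 × 10^-4
  → Var(ȳ_str) = 2.1391251 × 10^-4.
Var(ȳ_srs) = (1 − 4606/31581)·2.041/4606 = 3.7849021 × 10^-4.
deff = (2.1391251 × 10^-4) / (3.7849021 × 10^-4) = 0.5652.

0.5652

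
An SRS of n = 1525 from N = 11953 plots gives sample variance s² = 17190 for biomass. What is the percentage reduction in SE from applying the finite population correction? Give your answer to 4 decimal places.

6.5967

f = n/N = 1525/11953 = 0.12758303.
SE_no-fpc = √(s²/n) = 3.3573995; SE_fpc = √((1−f)s²/n) = 3.1359207.
Ratio = √(1−f) = 0.93403264. Reduction = 100·(1 − 0.93403264) = 6.5967%.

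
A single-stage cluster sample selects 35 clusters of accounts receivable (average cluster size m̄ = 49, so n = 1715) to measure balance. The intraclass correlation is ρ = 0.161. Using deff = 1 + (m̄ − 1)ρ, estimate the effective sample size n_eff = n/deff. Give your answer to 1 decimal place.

deff = 1 + (49 − 1)·0.161 = 1 + 7.728 = 8.728.
n_eff = 1715 / 8.728 = 196.5.

196.5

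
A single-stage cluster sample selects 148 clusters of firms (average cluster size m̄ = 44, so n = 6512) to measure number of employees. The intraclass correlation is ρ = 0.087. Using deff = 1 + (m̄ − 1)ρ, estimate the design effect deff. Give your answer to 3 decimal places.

4.741

deff = 1 + (44 − 1)·0.087 = 1 + 3.741 = 4.741.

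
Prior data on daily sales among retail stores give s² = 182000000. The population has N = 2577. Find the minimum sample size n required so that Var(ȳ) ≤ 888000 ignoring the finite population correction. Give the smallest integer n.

Without fpc, n₀ = s²/D = 182000000/888000 = 204.9550.
Rounding up, n = 205.

205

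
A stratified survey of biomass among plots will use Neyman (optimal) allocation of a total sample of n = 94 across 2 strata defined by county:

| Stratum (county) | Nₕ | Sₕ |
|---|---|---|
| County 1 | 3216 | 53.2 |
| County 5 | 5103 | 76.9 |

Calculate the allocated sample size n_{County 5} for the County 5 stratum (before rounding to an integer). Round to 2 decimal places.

Neyman allocation: nₕ = n·NₕSₕ / Σⱼ NⱼSⱼ.
Σ NⱼSⱼ = 3216·53.2 + 5103·76.9 = 563511.9.
n_{County 5} = 94·5103·76.9 / 563511.9 = 65.46.

65.46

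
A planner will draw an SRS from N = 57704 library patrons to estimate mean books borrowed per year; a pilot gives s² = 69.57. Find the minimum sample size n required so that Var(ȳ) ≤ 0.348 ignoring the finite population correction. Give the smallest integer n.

Without fpc, n₀ = s²/D = 69.57/0.348 = 199.9138.
Rounding up, n = 200.

200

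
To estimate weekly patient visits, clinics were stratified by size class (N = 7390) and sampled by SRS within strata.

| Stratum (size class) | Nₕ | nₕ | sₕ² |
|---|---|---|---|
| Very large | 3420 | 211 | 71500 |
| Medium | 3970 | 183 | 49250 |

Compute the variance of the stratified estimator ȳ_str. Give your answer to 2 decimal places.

142.19

Var(ȳ_str) = Σₕ Wₕ²(1 − fₕ)sₕ²/nₕ with Wₕ = Nₕ/N, N = 7390.
Very large: Wₕ = 0.46278755; term = 0.46278755²·(1 − 0.06169591)·71500/211 = 68.0974.
Medium: Wₕ = 0.53721245; term = 0.53721245²·(1 − 0.04609572)·49250/183 = 74.088718.
Sum = 142.18612.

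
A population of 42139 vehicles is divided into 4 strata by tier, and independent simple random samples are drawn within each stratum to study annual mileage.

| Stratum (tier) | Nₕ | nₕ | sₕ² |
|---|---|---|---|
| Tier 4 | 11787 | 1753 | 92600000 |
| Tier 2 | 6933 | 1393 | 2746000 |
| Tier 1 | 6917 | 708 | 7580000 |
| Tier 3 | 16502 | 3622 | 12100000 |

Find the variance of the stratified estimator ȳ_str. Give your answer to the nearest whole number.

Var(ȳ_str) = Σₕ Wₕ²(1 − fₕ)sₕ²/nₕ with Wₕ = Nₕ/N, N = 42139.
Tier 4: Wₕ = 0.27971713; term = 0.27971713²·(1 − 0.14872317)·92600000/1753 = 3518.3416.
Tier 2: Wₕ = 0.16452692; term = 0.16452692²·(1 − 0.20092312)·2746000/1393 = 42.639483.
Tier 1: Wₕ = 0.16414723; term = 0.16414723²·(1 − 0.10235651)·7580000/708 = 258.94464.
Tier 3: Wₕ = 0.39160872; term = 0.39160872²·(1 − 0.21948855)·12100000/3622 = 399.87193.
Sum = 4219.7977.

4220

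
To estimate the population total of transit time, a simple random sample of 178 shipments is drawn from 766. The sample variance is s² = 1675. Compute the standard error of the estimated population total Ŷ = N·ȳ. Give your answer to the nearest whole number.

Var(Ŷ) = N²·Var(ȳ) = N²·(1 − n/N)·s²/n.
f = 178/766 = 0.23237598; Var(ȳ) = 0.76762402·1675/178 = 7.2234283.
Var(Ŷ) = 766² · 7.2234283 = 4.2383899 × 10^6.
SE(Ŷ) = √(4.2383899 × 10^6) = 2059.

2059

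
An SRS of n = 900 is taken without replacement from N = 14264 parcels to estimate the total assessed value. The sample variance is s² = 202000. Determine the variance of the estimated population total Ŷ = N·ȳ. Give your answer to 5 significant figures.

4.2785 × 10^10

Var(Ŷ) = N²·Var(ȳ) = N²·(1 − n/N)·s²/n.
f = 900/14264 = 0.06309591; Var(ȳ) = 0.93690409·202000/900 = 210.28292.
Var(Ŷ) = 14264² · 210.28292 = 4.278452 × 10^10.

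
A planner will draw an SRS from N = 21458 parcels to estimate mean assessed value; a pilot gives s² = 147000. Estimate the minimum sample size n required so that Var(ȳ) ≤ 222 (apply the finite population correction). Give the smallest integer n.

Without fpc, n₀ = s²/D = 147000/222 = 662.1622.
With fpc, (1 − n/N)·s²/n ≤ D requires n ≥ n₀/(1 + n₀/N) = 662.1622/(1 + 662.1622/21458) = 642.3405.
Rounding up, n = 643.

643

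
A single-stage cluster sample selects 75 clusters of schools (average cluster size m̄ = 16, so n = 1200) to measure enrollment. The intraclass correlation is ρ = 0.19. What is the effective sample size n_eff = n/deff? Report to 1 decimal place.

deff = 1 + (16 − 1)·0.19 = 1 + 2.85 = 3.85.
n_eff = 1200 / 3.85 = 311.7.

311.7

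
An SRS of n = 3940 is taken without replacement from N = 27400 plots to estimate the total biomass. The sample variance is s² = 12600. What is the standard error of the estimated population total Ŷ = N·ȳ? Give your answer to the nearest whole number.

Var(Ŷ) = N²·Var(ȳ) = N²·(1 − n/N)·s²/n.
f = 3940/27400 = 0.14379562; Var(ȳ) = 0.85620438·12600/3940 = 2.7381155.
Var(Ŷ) = 27400² · 2.7381155 = 2.0556676 × 10^9.
SE(Ŷ) = √(2.0556676 × 10^9) = 45339.

45339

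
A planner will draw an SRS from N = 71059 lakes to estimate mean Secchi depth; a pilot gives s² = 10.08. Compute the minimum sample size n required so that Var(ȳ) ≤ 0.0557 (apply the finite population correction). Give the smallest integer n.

Without fpc, n₀ = s²/D = 10.08/0.0557 = 180.9695.
With fpc, (1 − n/N)·s²/n ≤ D requires n ≥ n₀/(1 + n₀/N) = 180.9695/(1 + 180.9695/71059) = 180.5098.
Rounding up, n = 181.

181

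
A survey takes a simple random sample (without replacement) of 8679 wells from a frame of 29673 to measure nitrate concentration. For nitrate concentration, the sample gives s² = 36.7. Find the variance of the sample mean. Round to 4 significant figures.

Under SRS without replacement, Var(ȳ) = (1 − f)·s²/n with f = n/N = 8679/29673 = 0.29248812.
Var(ȳ) = (1 − 0.29248812)·36.7/8679 = 0.70751188·0.0042285978 = 0.0029917832.

0.002992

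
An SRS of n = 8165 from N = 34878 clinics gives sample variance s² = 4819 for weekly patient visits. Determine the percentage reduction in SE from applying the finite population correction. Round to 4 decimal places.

12.4844

f = n/N = 8165/34878 = 0.23410173.
SE_no-fpc = √(s²/n) = 0.76824611; SE_fpc = √((1−f)s²/n) = 0.6723353.
Ratio = √(1−f) = 0.87515614. Reduction = 100·(1 − 0.87515614) = 12.4844%.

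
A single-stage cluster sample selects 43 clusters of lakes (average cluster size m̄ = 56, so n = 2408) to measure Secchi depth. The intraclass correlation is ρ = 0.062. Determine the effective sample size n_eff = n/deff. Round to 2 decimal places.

deff = 1 + (56 − 1)·0.062 = 1 + 3.41 = 4.41.
n_eff = 2408 / 4.41 = 546.03.

546.03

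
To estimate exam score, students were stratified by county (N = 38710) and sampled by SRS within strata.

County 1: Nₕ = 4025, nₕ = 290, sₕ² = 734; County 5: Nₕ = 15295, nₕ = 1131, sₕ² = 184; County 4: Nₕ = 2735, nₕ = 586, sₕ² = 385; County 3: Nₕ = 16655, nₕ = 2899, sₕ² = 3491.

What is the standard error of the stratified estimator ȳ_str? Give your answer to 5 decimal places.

Var(ȳ_str) = Σₕ Wₕ²(1 − fₕ)sₕ²/nₕ with Wₕ = Nₕ/N, N = 38710.
County 1: Wₕ = 0.10397830; term = 0.10397830²·(1 − 0.07204969)·734/290 = 0.025392661.
County 5: Wₕ = 0.39511754; term = 0.39511754²·(1 − 0.07394573)·184/1131 = 0.023520377.
County 4: Wₕ = 0.07065358; term = 0.07065358²·(1 − 0.21425960)·385/586 = 0.0025769768.
County 3: Wₕ = 0.43025058; term = 0.43025058²·(1 − 0.17406184)·3491/2899 = 0.18411624.
Sum = 0.23560625.
SE = √(0.23560625) = 0.48539.

0.48539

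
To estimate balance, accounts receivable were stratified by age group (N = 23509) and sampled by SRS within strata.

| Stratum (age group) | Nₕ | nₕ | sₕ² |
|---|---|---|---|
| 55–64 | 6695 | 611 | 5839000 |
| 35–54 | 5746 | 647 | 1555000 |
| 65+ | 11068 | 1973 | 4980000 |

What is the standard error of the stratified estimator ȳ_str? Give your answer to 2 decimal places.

35.94

Var(ȳ_str) = Σₕ Wₕ²(1 − fₕ)sₕ²/nₕ with Wₕ = Nₕ/N, N = 23509.
55–64: Wₕ = 0.28478455; term = 0.28478455²·(1 − 0.09126214)·5839000/611 = 704.31792.
35–54: Wₕ = 0.24441703; term = 0.24441703²·(1 − 0.11260007)·1555000/647 = 127.41144.
65+: Wₕ = 0.47079842; term = 0.47079842²·(1 − 0.17826166)·4980000/1973 = 459.73313.
Sum = 1291.4625.
SE = √(1291.4625) = 35.94.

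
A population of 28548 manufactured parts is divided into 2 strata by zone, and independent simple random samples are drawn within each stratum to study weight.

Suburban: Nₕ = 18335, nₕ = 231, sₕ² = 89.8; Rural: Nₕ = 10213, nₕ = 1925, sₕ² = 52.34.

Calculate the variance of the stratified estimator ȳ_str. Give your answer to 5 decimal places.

0.16116

Var(ȳ_str) = Σₕ Wₕ²(1 − fₕ)sₕ²/nₕ with Wₕ = Nₕ/N, N = 28548.
Suburban: Wₕ = 0.64225165; term = 0.64225165²·(1 − 0.01259885)·89.8/231 = 0.1583319.
Rural: Wₕ = 0.35774835; term = 0.35774835²·(1 − 0.18848526)·52.34/1925 = 0.0028239349.
Sum = 0.16115583.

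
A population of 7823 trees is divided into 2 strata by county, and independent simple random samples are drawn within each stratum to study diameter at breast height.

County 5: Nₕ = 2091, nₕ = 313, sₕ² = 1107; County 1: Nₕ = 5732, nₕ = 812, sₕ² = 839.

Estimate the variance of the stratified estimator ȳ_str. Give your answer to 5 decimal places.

0.69099

Var(ȳ_str) = Σₕ Wₕ²(1 − fₕ)sₕ²/nₕ with Wₕ = Nₕ/N, N = 7823.
County 5: Wₕ = 0.26728876; term = 0.26728876²·(1 − 0.14968914)·1107/313 = 0.21485349.
County 1: Wₕ = 0.73271124; term = 0.73271124²·(1 − 0.14166085)·839/812 = 0.47613549.
Sum = 0.69098898.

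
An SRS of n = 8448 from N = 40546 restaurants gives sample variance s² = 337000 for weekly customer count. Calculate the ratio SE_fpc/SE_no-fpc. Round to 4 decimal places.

0.8897

f = n/N = 8448/40546 = 0.20835594.
SE_no-fpc = √(s²/n) = 6.31594; SE_fpc = √((1−f)s²/n) = 5.6195686.
Ratio = √(1−f) = 0.88974382.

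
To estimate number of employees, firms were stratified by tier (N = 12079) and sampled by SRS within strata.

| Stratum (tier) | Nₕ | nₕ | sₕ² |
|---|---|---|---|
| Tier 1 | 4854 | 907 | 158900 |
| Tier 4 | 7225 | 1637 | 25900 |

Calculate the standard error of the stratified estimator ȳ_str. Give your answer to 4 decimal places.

5.2329

Var(ȳ_str) = Σₕ Wₕ²(1 − fₕ)sₕ²/nₕ with Wₕ = Nₕ/N, N = 12079.
Tier 1: Wₕ = 0.40185446; term = 0.40185446²·(1 − 0.18685620)·158900/907 = 23.004963.
Tier 4: Wₕ = 0.59814554; term = 0.59814554²·(1 − 0.22657439)·25900/1637 = 4.3780768.
Sum = 27.38304.
SE = √(27.38304) = 5.2329.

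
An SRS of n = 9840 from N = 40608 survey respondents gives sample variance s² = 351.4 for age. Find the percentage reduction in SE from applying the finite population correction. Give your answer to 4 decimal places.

f = n/N = 9840/40608 = 0.24231678.
SE_no-fpc = √(s²/n) = 0.18897455; SE_fpc = √((1−f)s²/n) = 0.1644929.
Ratio = √(1−f) = 0.87045001. Reduction = 100·(1 − 0.87045001) = 12.9550%.

12.9550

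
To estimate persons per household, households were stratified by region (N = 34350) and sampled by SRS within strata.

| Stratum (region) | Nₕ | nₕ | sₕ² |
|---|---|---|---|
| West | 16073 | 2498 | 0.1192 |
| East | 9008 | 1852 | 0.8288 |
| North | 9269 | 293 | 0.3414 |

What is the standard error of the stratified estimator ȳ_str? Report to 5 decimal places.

Var(ȳ_str) = Σₕ Wₕ²(1 − fₕ)sₕ²/nₕ with Wₕ = Nₕ/N, N = 34350.
West: Wₕ = 0.46791849; term = 0.46791849²·(1 − 0.15541591)·0.1192/2498 = 8.824033 × 10^-6.
East: Wₕ = 0.26224163; term = 0.26224163²·(1 − 0.20559503)·0.8288/1852 = 2.44486 × 10^-5.
North: Wₕ = 0.26983988; term = 0.26983988²·(1 − 0.03161075)·0.3414/293 = 8.2159567 × 10^-5.
Sum = 1.154322 × 10^-4.
SE = √(1.154322 × 10^-4) = 0.01074.

0.01074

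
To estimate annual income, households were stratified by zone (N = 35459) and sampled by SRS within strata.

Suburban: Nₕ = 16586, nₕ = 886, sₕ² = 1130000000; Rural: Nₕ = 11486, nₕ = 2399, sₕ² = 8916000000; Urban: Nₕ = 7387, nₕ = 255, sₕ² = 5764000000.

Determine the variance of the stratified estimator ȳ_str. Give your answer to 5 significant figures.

1.5198 × 10^6

Var(ȳ_str) = Σₕ Wₕ²(1 − fₕ)sₕ²/nₕ with Wₕ = Nₕ/N, N = 35459.
Suburban: Wₕ = 0.46775149; term = 0.46775149²·(1 − 0.05341855)·1130000000/886 = 264139.33.
Rural: Wₕ = 0.32392340; term = 0.32392340²·(1 − 0.20886296)·8916000000/2399 = 308514.93.
Urban: Wₕ = 0.20832511; term = 0.20832511²·(1 − 0.03452010)·5764000000/255 = 947131.45.
Sum = 1.5197857 × 10^6.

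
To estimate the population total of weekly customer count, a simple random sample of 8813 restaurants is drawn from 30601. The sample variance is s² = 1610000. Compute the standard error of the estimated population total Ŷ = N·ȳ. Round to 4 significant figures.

349000

Var(Ŷ) = N²·Var(ȳ) = N²·(1 − n/N)·s²/n.
f = 8813/30601 = 0.28799712; Var(ȳ) = 0.71200288·1610000/8813 = 130.07201.
Var(Ŷ) = 30601² · 130.07201 = 1.2180219 × 10^11.
SE(Ŷ) = √(1.2180219 × 10^11) = 349000.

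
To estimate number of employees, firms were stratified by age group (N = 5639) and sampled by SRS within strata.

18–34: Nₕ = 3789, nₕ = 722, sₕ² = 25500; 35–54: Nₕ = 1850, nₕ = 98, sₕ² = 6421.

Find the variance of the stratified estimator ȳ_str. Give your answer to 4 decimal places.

19.5858

Var(ȳ_str) = Σₕ Wₕ²(1 − fₕ)sₕ²/nₕ with Wₕ = Nₕ/N, N = 5639.
18–34: Wₕ = 0.67192765; term = 0.67192765²·(1 − 0.19055160)·25500/722 = 12.907353.
35–54: Wₕ = 0.32807235; term = 0.32807235²·(1 − 0.05297297)·6421/98 = 6.6784893.
Sum = 19.585842.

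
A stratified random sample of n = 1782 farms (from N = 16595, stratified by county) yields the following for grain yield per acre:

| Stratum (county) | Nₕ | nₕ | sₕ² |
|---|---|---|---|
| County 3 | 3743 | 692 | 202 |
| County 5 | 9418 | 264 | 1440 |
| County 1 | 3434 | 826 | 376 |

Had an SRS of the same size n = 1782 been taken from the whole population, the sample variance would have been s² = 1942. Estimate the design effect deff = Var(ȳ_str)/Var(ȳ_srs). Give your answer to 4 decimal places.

1.7830

Var(ȳ_str) = Σ Wₕ²(1−fₕ)sₕ²/nₕ with Wₕ = Nₕ/16595:
  County 3: (3743/16595)²·(1−692/3743)·202/692 = 0.012104666
  County 5: (9418/16595)²·(1−264/9418)·1440/264 = 1.7075509
  County 1: (3434/16595)²·(1−826/3434)·376/826 = 0.014803389
  → Var(ȳ_str) = 1.734459.
Var(ȳ_srs) = (1 − 1782/16595)·1942/1782 = 0.97276356.
deff = 1.734459 / 0.97276356 = 1.7830.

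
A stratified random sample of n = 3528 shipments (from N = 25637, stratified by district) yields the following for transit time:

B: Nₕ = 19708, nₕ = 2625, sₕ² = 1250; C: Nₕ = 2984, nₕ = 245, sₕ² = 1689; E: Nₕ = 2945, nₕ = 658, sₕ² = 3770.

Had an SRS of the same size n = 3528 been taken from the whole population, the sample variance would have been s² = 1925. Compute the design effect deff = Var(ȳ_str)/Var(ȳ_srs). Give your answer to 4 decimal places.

0.8253

Var(ȳ_str) = Σ Wₕ²(1−fₕ)sₕ²/nₕ with Wₕ = Nₕ/25637:
  B: (19708/25637)²·(1−2625/19708)·1250/2625 = 0.24392313
  C: (2984/25637)²·(1−245/2984)·1689/245 = 0.08572747
  E: (2945/25637)²·(1−658/2945)·3770/658 = 0.058712762
  → Var(ȳ_str) = 0.38836336.
Var(ȳ_srs) = (1 − 3528/25637)·1925/3528 = 0.47054813.
deff = 0.38836336 / 0.47054813 = 0.8253.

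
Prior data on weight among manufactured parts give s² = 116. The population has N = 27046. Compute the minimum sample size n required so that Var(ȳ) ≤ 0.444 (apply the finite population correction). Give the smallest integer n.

259

Without fpc, n₀ = s²/D = 116/0.444 = 261.2613.
With fpc, (1 − n/N)·s²/n ≤ D requires n ≥ n₀/(1 + n₀/N) = 261.2613/(1 + 261.2613/27046) = 258.7617.
Rounding up, n = 259.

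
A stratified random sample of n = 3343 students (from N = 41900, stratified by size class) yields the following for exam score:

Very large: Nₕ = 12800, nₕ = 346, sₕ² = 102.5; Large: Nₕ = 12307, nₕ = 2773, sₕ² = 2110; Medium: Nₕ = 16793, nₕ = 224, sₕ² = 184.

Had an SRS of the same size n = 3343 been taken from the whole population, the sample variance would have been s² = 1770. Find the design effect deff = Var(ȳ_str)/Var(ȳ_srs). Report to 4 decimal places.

Var(ȳ_str) = Σ Wₕ²(1−fₕ)sₕ²/nₕ with Wₕ = Nₕ/41900:
  Very large: (12800/41900)²·(1−346/12800)·102.5/346 = 0.02689915
  Large: (12307/41900)²·(1−2773/12307)·2110/2773 = 0.050854793
  Medium: (16793/41900)²·(1−224/16793)·184/224 = 0.13018662
  → Var(ȳ_str) = 0.20794056.
Var(ȳ_srs) = (1 − 3343/41900)·1770/3343 = 0.48722112.
deff = 0.20794056 / 0.48722112 = 0.4268.

0.4268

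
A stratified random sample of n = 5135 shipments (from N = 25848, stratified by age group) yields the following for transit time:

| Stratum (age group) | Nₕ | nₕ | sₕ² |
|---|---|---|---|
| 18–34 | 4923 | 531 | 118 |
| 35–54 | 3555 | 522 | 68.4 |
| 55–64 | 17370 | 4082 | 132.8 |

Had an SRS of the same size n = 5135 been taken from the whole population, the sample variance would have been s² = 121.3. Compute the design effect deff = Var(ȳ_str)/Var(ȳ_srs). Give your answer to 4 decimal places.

Var(ȳ_str) = Σ Wₕ²(1−fₕ)sₕ²/nₕ with Wₕ = Nₕ/25848:
  18–34: (4923/25848)²·(1−531/4923)·118/531 = 0.007191604
  35–54: (3555/25848)²·(1−522/3555)·68.4/522 = 0.0021146755
  55–64: (17370/25848)²·(1−4082/17370)·132.8/4082 = 0.011239076
  → Var(ȳ_str) = 0.020545356.
Var(ȳ_srs) = (1 − 5135/25848)·121.3/5135 = 0.018929381.
deff = 0.020545356 / 0.018929381 = 1.0854.

1.0854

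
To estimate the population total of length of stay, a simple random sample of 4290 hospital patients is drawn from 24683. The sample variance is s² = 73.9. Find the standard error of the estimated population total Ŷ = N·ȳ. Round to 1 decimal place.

2944.6

Var(Ŷ) = N²·Var(ȳ) = N²·(1 − n/N)·s²/n.
f = 4290/24683 = 0.17380383; Var(ȳ) = 0.82619617·73.9/4290 = 0.014232144.
Var(Ŷ) = 24683² · 0.014232144 = 8.6709407 × 10^6.
SE(Ŷ) = √(8.6709407 × 10^6) = 2944.6.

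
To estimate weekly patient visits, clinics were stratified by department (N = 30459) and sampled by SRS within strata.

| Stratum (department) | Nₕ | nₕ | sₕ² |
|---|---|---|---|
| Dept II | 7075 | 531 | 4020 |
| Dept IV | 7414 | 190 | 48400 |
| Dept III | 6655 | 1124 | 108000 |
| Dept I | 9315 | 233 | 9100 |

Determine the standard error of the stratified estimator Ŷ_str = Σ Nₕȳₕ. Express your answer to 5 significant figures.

144340

Var(Ŷ_str) = Σₕ Nₕ²(1 − fₕ)sₕ²/nₕ.
Dept II: 7075²·(1 − 531/7075)·4020/531 = 3.5051069 × 10^8.
Dept IV: 7414²·(1 − 190/7414)·48400/190 = 1.3643383 × 10^10.
Dept III: 6655²·(1 − 1124/6655)·108000/1124 = 3.5367891 × 10^9.
Dept I: 9315²·(1 − 233/9315)·9100/233 = 3.3040745 × 10^9.
Sum = 2.0834757 × 10^10.
SE = √(2.0834757 × 10^10) = 144340.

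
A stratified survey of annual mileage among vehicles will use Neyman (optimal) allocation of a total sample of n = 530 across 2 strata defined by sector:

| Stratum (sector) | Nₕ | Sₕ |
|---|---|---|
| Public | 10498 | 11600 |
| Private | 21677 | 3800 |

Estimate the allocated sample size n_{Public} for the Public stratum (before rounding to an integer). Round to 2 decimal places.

316.15

Neyman allocation: nₕ = n·NₕSₕ / Σⱼ NⱼSⱼ.
Σ NⱼSⱼ = 10498·11600 + 21677·3800 = 2.041494 × 10^8.
n_{Public} = 530·10498·11600 / (2.041494 × 10^8) = 316.15.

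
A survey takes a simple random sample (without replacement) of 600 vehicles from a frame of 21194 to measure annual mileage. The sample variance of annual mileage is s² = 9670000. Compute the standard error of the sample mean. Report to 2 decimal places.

Under SRS without replacement, Var(ȳ) = (1 − f)·s²/n with f = n/N = 600/21194 = 0.02830990.
Var(ȳ) = (1 − 0.02830990)·9670000/600 = 0.97169010·16116.667 = 15660.405.
SE(ȳ) = √(15660.405) = 125.14.

125.14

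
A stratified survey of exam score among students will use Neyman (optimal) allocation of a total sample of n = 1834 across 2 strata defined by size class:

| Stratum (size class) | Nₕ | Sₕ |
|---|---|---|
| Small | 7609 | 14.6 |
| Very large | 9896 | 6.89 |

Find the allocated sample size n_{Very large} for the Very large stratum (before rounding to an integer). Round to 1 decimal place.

697.5

Neyman allocation: nₕ = n·NₕSₕ / Σⱼ NⱼSⱼ.
Σ NⱼSⱼ = 7609·14.6 + 9896·6.89 = 179274.84.
n_{Very large} = 1834·9896·6.89 / 179274.84 = 697.5.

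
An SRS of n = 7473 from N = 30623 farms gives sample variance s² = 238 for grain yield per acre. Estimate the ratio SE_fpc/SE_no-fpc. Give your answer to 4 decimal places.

f = n/N = 7473/30623 = 0.24403226.
SE_no-fpc = √(s²/n) = 0.17846004; SE_fpc = √((1−f)s²/n) = 0.15516459.
Ratio = √(1−f) = 0.86946405.

0.8695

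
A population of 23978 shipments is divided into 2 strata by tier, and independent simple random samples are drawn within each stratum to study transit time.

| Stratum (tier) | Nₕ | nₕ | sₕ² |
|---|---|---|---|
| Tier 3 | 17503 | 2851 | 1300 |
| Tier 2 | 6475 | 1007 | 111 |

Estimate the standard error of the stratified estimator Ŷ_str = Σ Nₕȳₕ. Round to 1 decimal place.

10992.8

Var(Ŷ_str) = Σₕ Nₕ²(1 − fₕ)sₕ²/nₕ.
Tier 3: 17503²·(1 − 2851/17503)·1300/2851 = 1.1693797 × 10^8.
Tier 2: 6475²·(1 − 1007/6475)·111/1007 = 3.9026696 × 10^6.
Sum = 1.2084064 × 10^8.
SE = √(1.2084064 × 10^8) = 10992.8.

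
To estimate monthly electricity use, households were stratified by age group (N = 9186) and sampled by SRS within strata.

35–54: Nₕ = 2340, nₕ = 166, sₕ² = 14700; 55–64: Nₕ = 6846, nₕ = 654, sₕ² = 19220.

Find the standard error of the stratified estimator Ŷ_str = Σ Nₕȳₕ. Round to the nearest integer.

Var(Ŷ_str) = Σₕ Nₕ²(1 − fₕ)sₕ²/nₕ.
35–54: 2340²·(1 − 166/2340)·14700/166 = 4.5048947 × 10^8.
55–64: 6846²·(1 − 654/6846)·19220/654 = 1.2457861 × 10^9.
Sum = 1.6962756 × 10^9.
SE = √(1.6962756 × 10^9) = 41186.

41186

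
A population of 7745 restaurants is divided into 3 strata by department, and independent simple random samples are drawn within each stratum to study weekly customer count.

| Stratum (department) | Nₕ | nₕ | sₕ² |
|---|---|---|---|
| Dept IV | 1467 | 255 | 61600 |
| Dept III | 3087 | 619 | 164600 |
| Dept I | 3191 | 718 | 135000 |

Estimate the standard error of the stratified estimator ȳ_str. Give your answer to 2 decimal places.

8.10

Var(ȳ_str) = Σₕ Wₕ²(1 − fₕ)sₕ²/nₕ with Wₕ = Nₕ/N, N = 7745.
Dept IV: Wₕ = 0.18941252; term = 0.18941252²·(1 − 0.17382413)·61600/255 = 7.1602869.
Dept III: Wₕ = 0.39857973; term = 0.39857973²·(1 − 0.20051830)·164600/619 = 33.77366.
Dept I: Wₕ = 0.41200775; term = 0.41200775²·(1 − 0.22500783)·135000/718 = 24.735312.
Sum = 65.669259.
SE = √(65.669259) = 8.10.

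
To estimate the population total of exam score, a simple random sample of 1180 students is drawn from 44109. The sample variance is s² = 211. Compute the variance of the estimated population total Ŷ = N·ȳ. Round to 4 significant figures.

Var(Ŷ) = N²·Var(ȳ) = N²·(1 − n/N)·s²/n.
f = 1180/44109 = 0.02675191; Var(ȳ) = 0.97324809·211/1180 = 0.17402996.
Var(Ŷ) = 44109² · 0.17402996 = 3.3859337 × 10^8.

3.386 × 10^8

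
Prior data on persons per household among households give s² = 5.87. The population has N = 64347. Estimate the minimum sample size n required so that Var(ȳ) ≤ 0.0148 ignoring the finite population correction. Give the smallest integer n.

397

Without fpc, n₀ = s²/D = 5.87/0.0148 = 396.6216.
Rounding up, n = 397.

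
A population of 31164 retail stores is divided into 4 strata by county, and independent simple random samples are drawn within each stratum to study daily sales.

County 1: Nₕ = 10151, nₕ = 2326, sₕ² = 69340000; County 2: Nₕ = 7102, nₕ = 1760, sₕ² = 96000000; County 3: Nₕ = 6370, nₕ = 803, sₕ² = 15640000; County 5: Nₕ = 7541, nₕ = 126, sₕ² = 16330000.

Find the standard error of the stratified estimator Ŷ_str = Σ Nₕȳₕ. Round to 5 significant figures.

3.5178 × 10^6

Var(Ŷ_str) = Σₕ Nₕ²(1 − fₕ)sₕ²/nₕ.
County 1: 10151²·(1 − 2326/10151)·69340000/2326 = 2.3679215 × 10^12.
County 2: 7102²·(1 − 1760/7102)·96000000/1760 = 2.0693937 × 10^12.
County 3: 6370²·(1 − 803/6370)·15640000/803 = 6.9068791 × 10^11.
County 5: 7541²·(1 − 126/7541)·16330000/126 = 7.2469579 × 10^12.
Sum = 1.2374961 × 10^13.
SE = √(1.2374961 × 10^13) = 3.5178 × 10^6.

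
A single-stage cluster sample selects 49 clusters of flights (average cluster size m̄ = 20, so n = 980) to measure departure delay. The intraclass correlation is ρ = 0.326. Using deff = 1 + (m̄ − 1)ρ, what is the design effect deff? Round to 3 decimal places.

deff = 1 + (20 − 1)·0.326 = 1 + 6.194 = 7.194.

7.194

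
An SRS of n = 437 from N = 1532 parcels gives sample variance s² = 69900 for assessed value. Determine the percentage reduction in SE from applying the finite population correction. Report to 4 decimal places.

15.4570

f = n/N = 437/1532 = 0.28524804.
SE_no-fpc = √(s²/n) = 12.647301; SE_fpc = √((1−f)s²/n) = 10.692409.
Ratio = √(1−f) = 0.84543004. Reduction = 100·(1 − 0.84543004) = 15.4570%.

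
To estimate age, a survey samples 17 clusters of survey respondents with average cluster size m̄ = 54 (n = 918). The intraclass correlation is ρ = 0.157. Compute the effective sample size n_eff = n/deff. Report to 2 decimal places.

98.49

deff = 1 + (54 − 1)·0.157 = 1 + 8.321 = 9.321.
n_eff = 918 / 9.321 = 98.49.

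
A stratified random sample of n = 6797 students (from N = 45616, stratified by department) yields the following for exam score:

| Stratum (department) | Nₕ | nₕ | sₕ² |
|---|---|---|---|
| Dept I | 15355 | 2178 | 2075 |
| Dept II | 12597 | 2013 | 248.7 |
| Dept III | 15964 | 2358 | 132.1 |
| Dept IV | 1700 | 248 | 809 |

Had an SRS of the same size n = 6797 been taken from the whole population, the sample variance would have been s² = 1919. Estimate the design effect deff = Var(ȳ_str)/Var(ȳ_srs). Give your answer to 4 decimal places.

0.4590

Var(ȳ_str) = Σ Wₕ²(1−fₕ)sₕ²/nₕ with Wₕ = Nₕ/45616:
  Dept I: (15355/45616)²·(1−2178/15355)·2075/2178 = 0.092638645
  Dept II: (12597/45616)²·(1−2013/12597)·248.7/2013 = 0.0079161601
  Dept III: (15964/45616)²·(1−2358/15964)·132.1/2358 = 0.0058478578
  Dept IV: (1700/45616)²·(1−248/1700)·809/248 = 0.0038697061
  → Var(ȳ_str) = 0.11027237.
Var(ȳ_srs) = (1 − 6797/45616)·1919/6797 = 0.24026187.
deff = 0.11027237 / 0.24026187 = 0.4590.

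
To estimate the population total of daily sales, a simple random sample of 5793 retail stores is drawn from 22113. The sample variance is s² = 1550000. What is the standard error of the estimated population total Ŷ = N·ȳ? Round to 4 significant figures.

310700

Var(Ŷ) = N²·Var(ȳ) = N²·(1 − n/N)·s²/n.
f = 5793/22113 = 0.26197260; Var(ȳ) = 0.73802740·1550000/5793 = 197.46979.
Var(Ŷ) = 22113² · 197.46979 = 9.655972 × 10^10.
SE(Ŷ) = √(9.655972 × 10^10) = 310700.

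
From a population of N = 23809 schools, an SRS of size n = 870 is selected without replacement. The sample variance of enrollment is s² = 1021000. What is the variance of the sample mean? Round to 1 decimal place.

1130.7

Under SRS without replacement, Var(ȳ) = (1 − f)·s²/n with f = n/N = 870/23809 = 0.03654080.
Var(ȳ) = (1 − 0.03654080)·1021000/870 = 0.96345920·1173.5632 = 1130.6803.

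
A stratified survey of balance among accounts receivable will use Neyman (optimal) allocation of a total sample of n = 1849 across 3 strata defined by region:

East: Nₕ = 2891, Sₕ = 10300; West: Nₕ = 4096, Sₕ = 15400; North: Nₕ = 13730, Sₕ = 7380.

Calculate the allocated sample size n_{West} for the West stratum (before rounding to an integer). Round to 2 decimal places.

600.63

Neyman allocation: nₕ = n·NₕSₕ / Σⱼ NⱼSⱼ.
Σ NⱼSⱼ = 2891·10300 + 4096·15400 + 13730·7380 = 1.941831 × 10^8.
n_{West} = 1849·4096·15400 / (1.941831 × 10^8) = 600.63.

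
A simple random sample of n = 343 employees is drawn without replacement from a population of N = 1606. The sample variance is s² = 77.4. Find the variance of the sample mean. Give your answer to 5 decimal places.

0.17746

Under SRS without replacement, Var(ȳ) = (1 − f)·s²/n with f = n/N = 343/1606 = 0.21357410.
Var(ȳ) = (1 − 0.21357410)·77.4/343 = 0.78642590·0.22565598 = 0.17746171.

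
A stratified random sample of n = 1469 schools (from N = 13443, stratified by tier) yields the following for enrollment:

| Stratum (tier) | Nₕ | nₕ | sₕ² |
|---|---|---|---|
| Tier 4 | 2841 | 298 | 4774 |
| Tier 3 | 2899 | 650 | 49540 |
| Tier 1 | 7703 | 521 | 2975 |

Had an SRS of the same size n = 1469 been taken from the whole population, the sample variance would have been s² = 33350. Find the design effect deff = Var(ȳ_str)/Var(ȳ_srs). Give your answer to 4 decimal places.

0.2541

Var(ȳ_str) = Σ Wₕ²(1−fₕ)sₕ²/nₕ with Wₕ = Nₕ/13443:
  Tier 4: (2841/13443)²·(1−298/2841)·4774/298 = 0.64045902
  Tier 3: (2899/13443)²·(1−650/2899)·49540/650 = 2.7497165
  Tier 1: (7703/13443)²·(1−521/7703)·2975/521 = 1.7480834
  → Var(ȳ_str) = 5.1382589.
Var(ȳ_srs) = (1 − 1469/13443)·33350/1469 = 20.221674.
deff = 5.1382589 / 20.221674 = 0.2541.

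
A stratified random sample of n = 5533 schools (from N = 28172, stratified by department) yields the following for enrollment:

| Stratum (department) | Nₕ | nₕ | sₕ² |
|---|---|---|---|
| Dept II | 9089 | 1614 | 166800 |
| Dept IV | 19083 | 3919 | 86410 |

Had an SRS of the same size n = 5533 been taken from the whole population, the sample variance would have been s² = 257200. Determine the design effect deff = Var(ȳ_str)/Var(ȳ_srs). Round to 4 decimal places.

0.4520

Var(ȳ_str) = Σ Wₕ²(1−fₕ)sₕ²/nₕ with Wₕ = Nₕ/28172:
  Dept II: (9089/28172)²·(1−1614/9089)·166800/1614 = 8.8467643
  Dept IV: (19083/28172)²·(1−3919/19083)·86410/3919 = 8.039218
  → Var(ȳ_str) = 16.885982.
Var(ȳ_srs) = (1 − 5533/28172)·257200/5533 = 37.355096.
deff = 16.885982 / 37.355096 = 0.4520.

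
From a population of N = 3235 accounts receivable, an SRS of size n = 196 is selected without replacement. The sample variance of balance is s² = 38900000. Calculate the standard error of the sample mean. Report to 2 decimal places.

Under SRS without replacement, Var(ȳ) = (1 − f)·s²/n with f = n/N = 196/3235 = 0.06058733.
Var(ȳ) = (1 − 0.06058733)·38900000/196 = 0.93941267·198469.39 = 186444.66.
SE(ȳ) = √(186444.66) = 431.79.

431.79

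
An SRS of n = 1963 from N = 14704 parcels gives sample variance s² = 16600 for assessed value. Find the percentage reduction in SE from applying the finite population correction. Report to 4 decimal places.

6.9141

f = n/N = 1963/14704 = 0.13350109.
SE_no-fpc = √(s²/n) = 2.9079966; SE_fpc = √((1−f)s²/n) = 2.7069355.
Ratio = √(1−f) = 0.93085923. Reduction = 100·(1 − 0.93085923) = 6.9141%.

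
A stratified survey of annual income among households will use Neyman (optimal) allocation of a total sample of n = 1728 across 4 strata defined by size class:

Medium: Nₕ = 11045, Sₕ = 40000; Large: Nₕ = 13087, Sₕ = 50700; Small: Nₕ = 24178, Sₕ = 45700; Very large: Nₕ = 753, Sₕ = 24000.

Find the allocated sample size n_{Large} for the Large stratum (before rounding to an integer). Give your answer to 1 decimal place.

Neyman allocation: nₕ = n·NₕSₕ / Σⱼ NⱼSⱼ.
Σ NⱼSⱼ = 11045·40000 + 13087·50700 + 24178·45700 + 753·24000 = 2.2283175 × 10^9.
n_{Large} = 1728·13087·50700 / (2.2283175 × 10^9) = 514.5.

514.5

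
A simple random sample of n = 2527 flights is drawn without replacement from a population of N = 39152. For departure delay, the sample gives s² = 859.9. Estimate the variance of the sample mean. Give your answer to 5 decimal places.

0.31832

Under SRS without replacement, Var(ȳ) = (1 − f)·s²/n with f = n/N = 2527/39152 = 0.06454332.
Var(ȳ) = (1 − 0.06454332)·859.9/2527 = 0.93545668·0.34028492 = 0.3183218.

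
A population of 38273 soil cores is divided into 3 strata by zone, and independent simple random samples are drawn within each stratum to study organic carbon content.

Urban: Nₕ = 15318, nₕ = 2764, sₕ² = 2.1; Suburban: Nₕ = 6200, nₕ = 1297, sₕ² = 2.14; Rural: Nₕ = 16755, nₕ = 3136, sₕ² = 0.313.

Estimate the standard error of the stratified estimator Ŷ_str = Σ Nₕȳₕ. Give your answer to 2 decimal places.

Var(Ŷ_str) = Σₕ Nₕ²(1 − fₕ)sₕ²/nₕ.
Urban: 15318²·(1 − 2764/15318)·2.1/2764 = 146105.12.
Suburban: 6200²·(1 − 1297/6200)·2.14/1297 = 50156.518.
Rural: 16755²·(1 − 3136/16755)·0.313/3136 = 22774.976.
Sum = 219036.61.
SE = √(219036.61) = 468.01.

468.01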